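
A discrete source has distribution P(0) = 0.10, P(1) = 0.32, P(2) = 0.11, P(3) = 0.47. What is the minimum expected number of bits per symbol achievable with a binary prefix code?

Repeatedly combine the two least-probable nodes; the expected code length is the sum of the merged weights.
merge 1/10 + 11/100 → 21/100
merge 21/100 + 8/25 → 53/100
merge 47/100 + 53/100 → 1
L = 21/100 + 53/100 + 1 = 87/50 = 1.74 bits/symbol.

1.74 bits/symbol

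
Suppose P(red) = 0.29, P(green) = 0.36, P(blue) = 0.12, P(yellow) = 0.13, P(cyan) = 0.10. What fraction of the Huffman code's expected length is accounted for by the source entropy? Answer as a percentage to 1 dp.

96.4%

Entropy H = −Σ p log₂ p ≈ 2.1304 bits.
Huffman merges: 1/10+3/25→11/50; 13/100+11/50→7/20; 29/100+7/20→16/25; 9/25+16/25→1. L = 221/100 ≈ 2.2100.
Efficiency = H/L = 2.1304/2.2100 = 96.4%.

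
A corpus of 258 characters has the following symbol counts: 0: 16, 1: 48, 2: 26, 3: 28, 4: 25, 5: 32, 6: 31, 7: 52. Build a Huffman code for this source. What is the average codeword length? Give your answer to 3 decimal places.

Probabilities are the counts divided by 258.
Repeatedly combine the two least-probable nodes; the expected code length is the sum of the merged weights.
merge 8/129 + 25/258 → 41/258
merge 13/129 + 14/129 → 9/43
merge 31/258 + 16/129 → 21/86
merge 41/258 + 8/43 → 89/258
merge 26/129 + 9/43 → 53/129
merge 21/86 + 89/258 → 76/129
merge 53/129 + 76/129 → 1
L = 41/258 + 9/43 + 21/86 + 89/258 + 53/129 + 76/129 + 1 = 763/258 ≈ 2.957 bits/symbol.

2.957 bits/symbol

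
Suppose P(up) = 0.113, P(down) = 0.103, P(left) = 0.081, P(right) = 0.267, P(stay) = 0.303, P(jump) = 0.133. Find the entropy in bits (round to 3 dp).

2.405 bits

H = −Σ pᵢ log₂ pᵢ.
−0.113·log₂(0.113) = 0.3555
−0.103·log₂(0.103) = 0.3378
−0.081·log₂(0.081) = 0.2937
−0.267·log₂(0.267) = 0.5087
−0.303·log₂(0.303) = 0.5220
−0.133·log₂(0.133) = 0.3871
Sum ≈ 2.4046 → 2.405 bits.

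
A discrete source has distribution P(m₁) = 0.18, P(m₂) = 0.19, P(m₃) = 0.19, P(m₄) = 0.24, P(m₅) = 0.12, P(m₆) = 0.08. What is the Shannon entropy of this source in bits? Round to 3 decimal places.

2.508 bits

H = −Σ pᵢ log₂ pᵢ.
−0.18·log₂(0.18) = 0.4453
−0.19·log₂(0.19) = 0.4552
−0.19·log₂(0.19) = 0.4552
−0.24·log₂(0.24) = 0.4941
−0.12·log₂(0.12) = 0.3671
−0.08·log₂(0.08) = 0.2915
Sum ≈ 2.5085 → 2.508 bits.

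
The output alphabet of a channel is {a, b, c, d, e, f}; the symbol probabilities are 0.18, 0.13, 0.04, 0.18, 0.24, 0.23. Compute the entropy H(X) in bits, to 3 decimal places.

H = −Σ pᵢ log₂ pᵢ.
−0.18·log₂(0.18) = 0.4453
−0.13·log₂(0.13) = 0.3826
−0.04·log₂(0.04) = 0.1858
−0.18·log₂(0.18) = 0.4453
−0.24·log₂(0.24) = 0.4941
−0.23·log₂(0.23) = 0.4877
Sum ≈ 2.4408 → 2.441 bits.

2.441 bits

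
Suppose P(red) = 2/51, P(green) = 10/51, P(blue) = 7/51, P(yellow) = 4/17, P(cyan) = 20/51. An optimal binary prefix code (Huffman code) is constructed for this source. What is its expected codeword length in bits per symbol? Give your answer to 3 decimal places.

2.157 bits/symbol

Repeatedly combine the two least-probable nodes; the expected code length is the sum of the merged weights.
merge 2/51 + 7/51 → 3/17
merge 3/17 + 10/51 → 19/51
merge 4/17 + 19/51 → 31/51
merge 20/51 + 31/51 → 1
L = 3/17 + 19/51 + 31/51 + 1 = 110/51 ≈ 2.157 bits/symbol.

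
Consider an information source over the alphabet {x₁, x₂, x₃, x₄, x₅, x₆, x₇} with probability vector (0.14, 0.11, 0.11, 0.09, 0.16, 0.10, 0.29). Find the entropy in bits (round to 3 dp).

H = −Σ pᵢ log₂ pᵢ.
−0.14·log₂(0.14) = 0.3971
−0.11·log₂(0.11) = 0.3503
−0.11·log₂(0.11) = 0.3503
−0.09·log₂(0.09) = 0.3127
−0.16·log₂(0.16) = 0.4230
−0.10·log₂(0.10) = 0.3322
−0.29·log₂(0.29) = 0.5179
Sum ≈ 2.6835 → 2.683 bits.

2.683 bits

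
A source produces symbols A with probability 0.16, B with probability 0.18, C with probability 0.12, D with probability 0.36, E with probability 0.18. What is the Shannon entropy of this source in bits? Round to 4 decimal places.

2.2113 bits

H = −Σ pᵢ log₂ pᵢ.
−0.16·log₂(0.16) = 0.4230
−0.18·log₂(0.18) = 0.4453
−0.12·log₂(0.12) = 0.3671
−0.36·log₂(0.36) = 0.5306
−0.18·log₂(0.18) = 0.4453
Sum ≈ 2.2113 → 2.2113 bits.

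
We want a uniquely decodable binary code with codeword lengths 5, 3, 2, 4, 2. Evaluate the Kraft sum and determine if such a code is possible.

0.71875; yes

With common denominator 2^5 = 32: Σ 2^(−ℓᵢ) = 1/32 + 4/32 + 8/32 + 2/32 + 8/32 = 23/32 = 0.71875.
Kraft's inequality requires Σ ≤ 1; here Σ = 0.71875 ≤ 1, so such a prefix code exists.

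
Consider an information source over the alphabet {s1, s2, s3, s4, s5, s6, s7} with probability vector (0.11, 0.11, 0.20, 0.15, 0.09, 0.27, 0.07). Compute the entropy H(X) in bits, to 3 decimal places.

H = −Σ pᵢ log₂ pᵢ.
−0.11·log₂(0.11) = 0.3503
−0.11·log₂(0.11) = 0.3503
−0.20·log₂(0.20) = 0.4644
−0.15·log₂(0.15) = 0.4105
−0.09·log₂(0.09) = 0.3127
−0.27·log₂(0.27) = 0.5100
−0.07·log₂(0.07) = 0.2686
Sum ≈ 2.6667 → 2.667 bits.

2.667 bits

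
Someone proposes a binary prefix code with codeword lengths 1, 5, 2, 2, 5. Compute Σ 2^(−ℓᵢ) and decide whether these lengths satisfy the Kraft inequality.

1.0625; no

With common denominator 2^5 = 32: Σ 2^(−ℓᵢ) = 16/32 + 1/32 + 8/32 + 8/32 + 1/32 = 34/32 = 1.0625.
Kraft's inequality requires Σ ≤ 1; here Σ = 1.0625 > 1, so no such prefix code exists.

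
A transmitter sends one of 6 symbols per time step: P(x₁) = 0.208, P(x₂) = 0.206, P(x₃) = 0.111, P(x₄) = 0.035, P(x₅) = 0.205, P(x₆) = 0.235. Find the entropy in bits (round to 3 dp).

H = −Σ pᵢ log₂ pᵢ.
−0.208·log₂(0.208) = 0.4712
−0.206·log₂(0.206) = 0.4695
−0.111·log₂(0.111) = 0.3520
−0.035·log₂(0.035) = 0.1693
−0.205·log₂(0.205) = 0.4687
−0.235·log₂(0.235) = 0.4910
Sum ≈ 2.4217 → 2.422 bits.

2.422 bits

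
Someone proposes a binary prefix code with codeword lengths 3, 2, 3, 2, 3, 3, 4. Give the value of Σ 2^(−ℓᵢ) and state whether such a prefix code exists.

With common denominator 2^4 = 16: Σ 2^(−ℓᵢ) = 2/16 + 4/16 + 2/16 + 4/16 + 2/16 + 2/16 + 1/16 = 17/16 = 1.0625.
Kraft's inequality requires Σ ≤ 1; here Σ = 1.0625 > 1, so no such prefix code exists.

1.0625; no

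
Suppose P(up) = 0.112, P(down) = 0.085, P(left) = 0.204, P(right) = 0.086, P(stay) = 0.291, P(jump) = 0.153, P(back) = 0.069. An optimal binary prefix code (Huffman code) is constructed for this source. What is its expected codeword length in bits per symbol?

2.659 bits/symbol

Repeatedly combine the two least-probable nodes; the expected code length is the sum of the merged weights.
merge 69/1000 + 17/200 → 77/500
merge 43/500 + 14/125 → 99/500
merge 153/1000 + 77/500 → 307/1000
merge 99/500 + 51/250 → 201/500
merge 291/1000 + 307/1000 → 299/500
merge 201/500 + 299/500 → 1
L = 77/500 + 99/500 + 307/1000 + 201/500 + 299/500 + 1 = 2659/1000 = 2.659 bits/symbol.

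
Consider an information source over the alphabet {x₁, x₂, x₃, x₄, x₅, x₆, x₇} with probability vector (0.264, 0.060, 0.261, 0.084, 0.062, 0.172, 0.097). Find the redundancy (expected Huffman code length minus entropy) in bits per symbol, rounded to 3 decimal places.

Entropy H = −Σ p log₂ p ≈ 2.5687 bits.
Huffman merges: 3/50+31/500→61/500; 21/250+97/1000→181/1000; 61/500+43/250→147/500; 181/1000+261/1000→221/500; 33/125+147/500→279/500; 221/500+279/500→1. L = 2597/1000 ≈ 2.5970.
L − H = 2.5970 − 2.5687 = 0.028 bits.

0.028 bits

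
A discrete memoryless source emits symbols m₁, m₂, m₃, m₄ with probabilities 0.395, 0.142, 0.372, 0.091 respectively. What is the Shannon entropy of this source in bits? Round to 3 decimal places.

1.775 bits

H = −Σ pᵢ log₂ pᵢ.
−0.395·log₂(0.395) = 0.5293
−0.142·log₂(0.142) = 0.3999
−0.372·log₂(0.372) = 0.5307
−0.091·log₂(0.091) = 0.3147
Sum ≈ 1.7746 → 1.775 bits.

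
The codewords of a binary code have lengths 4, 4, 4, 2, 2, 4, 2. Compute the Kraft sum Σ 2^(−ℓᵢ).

With common denominator 2^4 = 16: Σ 2^(−ℓᵢ) = 1/16 + 1/16 + 1/16 + 4/16 + 4/16 + 1/16 + 4/16 = 16/16 = 1.

1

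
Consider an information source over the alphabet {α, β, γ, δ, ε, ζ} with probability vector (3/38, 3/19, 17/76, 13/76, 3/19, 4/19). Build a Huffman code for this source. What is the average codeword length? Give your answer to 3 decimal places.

2.566 bits/symbol

Repeatedly combine the two least-probable nodes; the expected code length is the sum of the merged weights.
merge 3/38 + 3/19 → 9/38
merge 3/19 + 13/76 → 25/76
merge 4/19 + 17/76 → 33/76
merge 9/38 + 25/76 → 43/76
merge 33/76 + 43/76 → 1
L = 9/38 + 25/76 + 33/76 + 43/76 + 1 = 195/76 ≈ 2.566 bits/symbol.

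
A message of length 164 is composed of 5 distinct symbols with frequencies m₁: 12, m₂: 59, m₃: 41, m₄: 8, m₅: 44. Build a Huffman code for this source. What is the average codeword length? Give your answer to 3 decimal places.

2.122 bits/symbol

Probabilities are the counts divided by 164.
Repeatedly combine the two least-probable nodes; the expected code length is the sum of the merged weights.
merge 2/41 + 3/41 → 5/41
merge 5/41 + 1/4 → 61/164
merge 11/41 + 59/164 → 103/164
merge 61/164 + 103/164 → 1
L = 5/41 + 61/164 + 103/164 + 1 = 87/41 ≈ 2.122 bits/symbol.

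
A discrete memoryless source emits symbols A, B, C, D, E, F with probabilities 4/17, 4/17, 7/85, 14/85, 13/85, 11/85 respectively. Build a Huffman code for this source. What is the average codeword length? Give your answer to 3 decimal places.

Repeatedly combine the two least-probable nodes; the expected code length is the sum of the merged weights.
merge 7/85 + 11/85 → 18/85
merge 13/85 + 14/85 → 27/85
merge 18/85 + 4/17 → 38/85
merge 4/17 + 27/85 → 47/85
merge 38/85 + 47/85 → 1
L = 18/85 + 27/85 + 38/85 + 47/85 + 1 = 43/17 ≈ 2.529 bits/symbol.

2.529 bits/symbol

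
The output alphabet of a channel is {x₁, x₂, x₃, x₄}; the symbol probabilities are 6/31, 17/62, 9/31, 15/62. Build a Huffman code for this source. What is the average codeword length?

Repeatedly combine the two least-probable nodes; the expected code length is the sum of the merged weights.
merge 6/31 + 15/62 → 27/62
merge 17/62 + 9/31 → 35/62
merge 27/62 + 35/62 → 1
L = 27/62 + 35/62 + 1 = 2 bits/symbol.

2 bits/symbol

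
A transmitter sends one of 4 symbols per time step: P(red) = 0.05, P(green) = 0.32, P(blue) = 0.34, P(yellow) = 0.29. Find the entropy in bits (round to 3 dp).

1.789 bits

H = −Σ pᵢ log₂ pᵢ.
−0.05·log₂(0.05) = 0.2161
−0.32·log₂(0.32) = 0.5260
−0.34·log₂(0.34) = 0.5292
−0.29·log₂(0.29) = 0.5179
Sum ≈ 1.7892 → 1.789 bits.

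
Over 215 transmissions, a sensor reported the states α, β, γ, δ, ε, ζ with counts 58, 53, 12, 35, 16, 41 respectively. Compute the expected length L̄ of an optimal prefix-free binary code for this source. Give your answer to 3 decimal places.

2.423 bits/symbol

Probabilities are the counts divided by 215.
Repeatedly combine the two least-probable nodes; the expected code length is the sum of the merged weights.
merge 12/215 + 16/215 → 28/215
merge 28/215 + 7/43 → 63/215
merge 41/215 + 53/215 → 94/215
merge 58/215 + 63/215 → 121/215
merge 94/215 + 121/215 → 1
L = 28/215 + 63/215 + 94/215 + 121/215 + 1 = 521/215 ≈ 2.423 bits/symbol.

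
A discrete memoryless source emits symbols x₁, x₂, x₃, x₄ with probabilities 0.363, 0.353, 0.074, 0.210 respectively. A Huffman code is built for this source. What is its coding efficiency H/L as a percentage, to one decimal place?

Entropy H = −Σ p log₂ p ≈ 1.8118 bits.
Huffman merges: 37/500+21/100→71/250; 71/250+353/1000→637/1000; 363/1000+637/1000→1. L = 1921/1000 ≈ 1.9210.
Efficiency = H/L = 1.8118/1.9210 = 94.3%.

94.3%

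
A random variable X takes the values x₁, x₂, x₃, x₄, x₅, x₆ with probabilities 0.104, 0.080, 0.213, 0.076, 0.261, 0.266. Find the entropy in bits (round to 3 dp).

2.403 bits

H = −Σ pᵢ log₂ pᵢ.
−0.104·log₂(0.104) = 0.3396
−0.080·log₂(0.080) = 0.2915
−0.213·log₂(0.213) = 0.4752
−0.076·log₂(0.076) = 0.2826
−0.261·log₂(0.261) = 0.5058
−0.266·log₂(0.266) = 0.5082
Sum ≈ 2.4029 → 2.403 bits.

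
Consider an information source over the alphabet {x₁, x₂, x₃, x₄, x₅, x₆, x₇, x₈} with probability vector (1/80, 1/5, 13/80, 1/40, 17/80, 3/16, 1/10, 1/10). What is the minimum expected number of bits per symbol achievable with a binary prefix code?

Repeatedly combine the two least-probable nodes; the expected code length is the sum of the merged weights.
merge 1/80 + 1/40 → 3/80
merge 3/80 + 1/10 → 11/80
merge 1/10 + 11/80 → 19/80
merge 13/80 + 3/16 → 7/20
merge 1/5 + 17/80 → 33/80
merge 19/80 + 7/20 → 47/80
merge 33/80 + 47/80 → 1
L = 3/80 + 11/80 + 19/80 + 7/20 + 33/80 + 47/80 + 1 = 221/80 = 2.7625 bits/symbol.

2.7625 bits/symbol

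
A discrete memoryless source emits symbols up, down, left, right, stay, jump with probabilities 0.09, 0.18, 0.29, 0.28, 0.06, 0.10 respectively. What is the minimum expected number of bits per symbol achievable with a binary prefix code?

Repeatedly combine the two least-probable nodes; the expected code length is the sum of the merged weights.
merge 3/50 + 9/100 → 3/20
merge 1/10 + 3/20 → 1/4
merge 9/50 + 1/4 → 43/100
merge 7/25 + 29/100 → 57/100
merge 43/100 + 57/100 → 1
L = 3/20 + 1/4 + 43/100 + 57/100 + 1 = 12/5 = 2.4 bits/symbol.

2.4 bits/symbol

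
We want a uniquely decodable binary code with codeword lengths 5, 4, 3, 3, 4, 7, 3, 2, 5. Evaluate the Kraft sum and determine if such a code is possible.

With common denominator 2^7 = 128: Σ 2^(−ℓᵢ) = 4/128 + 8/128 + 16/128 + 16/128 + 8/128 + 1/128 + 16/128 + 32/128 + 4/128 = 105/128 = 0.8203125.
Kraft's inequality requires Σ ≤ 1; here Σ = 0.8203125 ≤ 1, so such a prefix code exists.

0.8203125; yes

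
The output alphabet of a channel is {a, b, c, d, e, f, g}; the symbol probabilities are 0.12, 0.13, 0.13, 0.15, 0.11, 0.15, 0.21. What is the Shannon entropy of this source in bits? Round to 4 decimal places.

2.7766 bits

H = −Σ pᵢ log₂ pᵢ.
−0.12·log₂(0.12) = 0.3671
−0.13·log₂(0.13) = 0.3826
−0.13·log₂(0.13) = 0.3826
−0.15·log₂(0.15) = 0.4105
−0.11·log₂(0.11) = 0.3503
−0.15·log₂(0.15) = 0.4105
−0.21·log₂(0.21) = 0.4728
Sum ≈ 2.7766 → 2.7766 bits.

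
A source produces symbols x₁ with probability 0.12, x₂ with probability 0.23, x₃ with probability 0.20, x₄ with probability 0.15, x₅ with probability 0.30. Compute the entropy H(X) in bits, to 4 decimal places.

H = −Σ pᵢ log₂ pᵢ.
−0.12·log₂(0.12) = 0.3671
−0.23·log₂(0.23) = 0.4877
−0.20·log₂(0.20) = 0.4644
−0.15·log₂(0.15) = 0.4105
−0.30·log₂(0.30) = 0.5211
Sum ≈ 2.2508 → 2.2508 bits.

2.2508 bits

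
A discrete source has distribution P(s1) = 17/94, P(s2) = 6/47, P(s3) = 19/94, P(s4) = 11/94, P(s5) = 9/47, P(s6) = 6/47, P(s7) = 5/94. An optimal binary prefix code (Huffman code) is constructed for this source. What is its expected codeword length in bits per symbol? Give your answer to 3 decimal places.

Repeatedly combine the two least-probable nodes; the expected code length is the sum of the merged weights.
merge 5/94 + 11/94 → 8/47
merge 6/47 + 6/47 → 12/47
merge 8/47 + 17/94 → 33/94
merge 9/47 + 19/94 → 37/94
merge 12/47 + 33/94 → 57/94
merge 37/94 + 57/94 → 1
L = 8/47 + 12/47 + 33/94 + 37/94 + 57/94 + 1 = 261/94 ≈ 2.777 bits/symbol.

2.777 bits/symbol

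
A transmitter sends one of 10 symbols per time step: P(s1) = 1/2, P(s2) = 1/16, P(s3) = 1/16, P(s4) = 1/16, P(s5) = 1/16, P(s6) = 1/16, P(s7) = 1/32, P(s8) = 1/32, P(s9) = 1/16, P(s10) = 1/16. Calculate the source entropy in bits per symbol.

Each probability is a power of 1/2, so log₂(1/p) is an integer.
H = Σ p·log₂(1/p) = 1/2·1 + 1/16·4 + 1/16·4 + 1/16·4 + 1/16·4 + 1/16·4 + 1/32·5 + 1/32·5 + 1/16·4 + 1/16·4 = 2.5625 bits.

2.5625 bits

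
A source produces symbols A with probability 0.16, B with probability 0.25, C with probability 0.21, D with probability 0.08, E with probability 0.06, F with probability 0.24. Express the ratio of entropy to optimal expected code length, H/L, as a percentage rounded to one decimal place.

Entropy H = −Σ p log₂ p ≈ 2.4250 bits.
Huffman merges: 3/50+2/25→7/50; 7/50+4/25→3/10; 21/100+6/25→9/20; 1/4+3/10→11/20; 9/20+11/20→1. L = 61/25 ≈ 2.4400.
Efficiency = H/L = 2.4250/2.4400 = 99.4%.

99.4%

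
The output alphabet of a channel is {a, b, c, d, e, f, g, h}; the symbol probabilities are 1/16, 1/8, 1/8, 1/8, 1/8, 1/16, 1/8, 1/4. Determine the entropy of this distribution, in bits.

Each probability is a power of 1/2, so log₂(1/p) is an integer.
H = Σ p·log₂(1/p) = 1/16·4 + 1/8·3 + 1/8·3 + 1/8·3 + 1/8·3 + 1/16·4 + 1/8·3 + 1/4·2 = 2.875 bits.

2.875 bits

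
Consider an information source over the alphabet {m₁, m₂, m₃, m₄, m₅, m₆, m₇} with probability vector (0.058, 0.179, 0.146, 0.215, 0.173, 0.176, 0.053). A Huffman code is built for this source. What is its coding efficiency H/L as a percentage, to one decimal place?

98.2%

Entropy H = −Σ p log₂ p ≈ 2.6682 bits.
Huffman merges: 53/1000+29/500→111/1000; 111/1000+73/500→257/1000; 173/1000+22/125→349/1000; 179/1000+43/200→197/500; 257/1000+349/1000→303/500; 197/500+303/500→1. L = 2717/1000 ≈ 2.7170.
Efficiency = H/L = 2.6682/2.7170 = 98.2%.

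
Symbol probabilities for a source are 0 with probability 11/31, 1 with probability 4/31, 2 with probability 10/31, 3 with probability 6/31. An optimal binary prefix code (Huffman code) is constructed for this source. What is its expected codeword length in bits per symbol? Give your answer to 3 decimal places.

Repeatedly combine the two least-probable nodes; the expected code length is the sum of the merged weights.
merge 4/31 + 6/31 → 10/31
merge 10/31 + 10/31 → 20/31
merge 11/31 + 20/31 → 1
L = 10/31 + 20/31 + 1 = 61/31 ≈ 1.968 bits/symbol.

1.968 bits/symbol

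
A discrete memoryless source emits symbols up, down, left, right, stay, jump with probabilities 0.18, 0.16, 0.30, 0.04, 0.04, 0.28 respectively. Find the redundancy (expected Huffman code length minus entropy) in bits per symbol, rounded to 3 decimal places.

Entropy H = −Σ p log₂ p ≈ 2.2751 bits.
Huffman merges: 1/25+1/25→2/25; 2/25+4/25→6/25; 9/50+6/25→21/50; 7/25+3/10→29/50; 21/50+29/50→1. L = 58/25 ≈ 2.3200.
L − H = 2.3200 − 2.2751 = 0.045 bits.

0.045 bits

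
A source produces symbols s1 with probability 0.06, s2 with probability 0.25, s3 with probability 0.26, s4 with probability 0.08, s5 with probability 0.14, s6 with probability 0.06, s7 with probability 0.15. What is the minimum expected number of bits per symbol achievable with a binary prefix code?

Repeatedly combine the two least-probable nodes; the expected code length is the sum of the merged weights.
merge 3/50 + 3/50 → 3/25
merge 2/25 + 3/25 → 1/5
merge 7/50 + 3/20 → 29/100
merge 1/5 + 1/4 → 9/20
merge 13/50 + 29/100 → 11/20
merge 9/20 + 11/20 → 1
L = 3/25 + 1/5 + 29/100 + 9/20 + 11/20 + 1 = 261/100 = 2.61 bits/symbol.

2.61 bits/symbol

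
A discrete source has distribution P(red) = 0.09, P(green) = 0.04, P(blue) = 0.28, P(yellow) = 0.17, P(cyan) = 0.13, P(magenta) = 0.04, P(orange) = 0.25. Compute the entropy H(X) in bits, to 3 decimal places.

H = −Σ pᵢ log₂ pᵢ.
−0.09·log₂(0.09) = 0.3127
−0.04·log₂(0.04) = 0.1858
−0.28·log₂(0.28) = 0.5142
−0.17·log₂(0.17) = 0.4346
−0.13·log₂(0.13) = 0.3826
−0.04·log₂(0.04) = 0.1858
−0.25·log₂(0.25) = 0.5000
Sum ≈ 2.5156 → 2.516 bits.

2.516 bits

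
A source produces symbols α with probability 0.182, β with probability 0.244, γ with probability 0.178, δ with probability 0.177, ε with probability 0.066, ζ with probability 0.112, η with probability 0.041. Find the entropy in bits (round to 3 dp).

H = −Σ pᵢ log₂ pᵢ.
−0.182·log₂(0.182) = 0.4474
−0.244·log₂(0.244) = 0.4966
−0.178·log₂(0.178) = 0.4432
−0.177·log₂(0.177) = 0.4422
−0.066·log₂(0.066) = 0.2588
−0.112·log₂(0.112) = 0.3537
−0.041·log₂(0.041) = 0.1889
Sum ≈ 2.6308 → 2.631 bits.

2.631 bits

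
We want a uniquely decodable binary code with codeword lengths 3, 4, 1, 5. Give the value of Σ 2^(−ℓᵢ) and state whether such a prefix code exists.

0.71875; yes

With common denominator 2^5 = 32: Σ 2^(−ℓᵢ) = 4/32 + 2/32 + 16/32 + 1/32 = 23/32 = 0.71875.
Kraft's inequality requires Σ ≤ 1; here Σ = 0.71875 ≤ 1, so such a prefix code exists.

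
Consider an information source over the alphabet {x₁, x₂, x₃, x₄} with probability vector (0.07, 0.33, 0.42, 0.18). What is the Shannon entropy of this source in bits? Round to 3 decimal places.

H = −Σ pᵢ log₂ pᵢ.
−0.07·log₂(0.07) = 0.2686
−0.33·log₂(0.33) = 0.5278
−0.42·log₂(0.42) = 0.5256
−0.18·log₂(0.18) = 0.4453
Sum ≈ 1.7673 → 1.767 bits.

1.767 bits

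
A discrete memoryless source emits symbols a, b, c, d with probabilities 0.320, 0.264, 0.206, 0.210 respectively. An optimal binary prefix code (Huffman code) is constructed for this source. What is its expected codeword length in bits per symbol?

2 bits/symbol

Repeatedly combine the two least-probable nodes; the expected code length is the sum of the merged weights.
merge 103/500 + 21/100 → 52/125
merge 33/125 + 8/25 → 73/125
merge 52/125 + 73/125 → 1
L = 52/125 + 73/125 + 1 = 2 bits/symbol.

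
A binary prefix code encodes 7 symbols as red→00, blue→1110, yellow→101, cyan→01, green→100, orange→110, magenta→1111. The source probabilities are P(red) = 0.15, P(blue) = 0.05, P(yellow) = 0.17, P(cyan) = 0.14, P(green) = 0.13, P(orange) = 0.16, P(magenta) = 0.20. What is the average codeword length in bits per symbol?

2.96 bits/symbol

L̄ = Σ pᵢ·ℓᵢ = 0.15·2 + 0.05·4 + 0.17·3 + 0.14·2 + 0.13·3 + 0.16·3 + 0.20·4 = 2.96 bits/symbol.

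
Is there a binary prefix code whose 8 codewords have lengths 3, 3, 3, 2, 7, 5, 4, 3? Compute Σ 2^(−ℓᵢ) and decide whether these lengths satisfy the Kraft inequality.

0.8515625; yes

With common denominator 2^7 = 128: Σ 2^(−ℓᵢ) = 16/128 + 16/128 + 16/128 + 32/128 + 1/128 + 4/128 + 8/128 + 16/128 = 109/128 = 0.8515625.
Kraft's inequality requires Σ ≤ 1; here Σ = 0.8515625 ≤ 1, so such a prefix code exists.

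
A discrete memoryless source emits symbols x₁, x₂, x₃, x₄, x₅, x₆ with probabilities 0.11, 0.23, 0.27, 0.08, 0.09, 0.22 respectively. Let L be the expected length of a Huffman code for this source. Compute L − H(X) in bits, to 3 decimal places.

Entropy H = −Σ p log₂ p ≈ 2.4327 bits.
Huffman merges: 2/25+9/100→17/100; 11/100+17/100→7/25; 11/50+23/100→9/20; 27/100+7/25→11/20; 9/20+11/20→1. L = 49/20 ≈ 2.4500.
L − H = 2.4500 − 2.4327 = 0.017 bits.

0.017 bits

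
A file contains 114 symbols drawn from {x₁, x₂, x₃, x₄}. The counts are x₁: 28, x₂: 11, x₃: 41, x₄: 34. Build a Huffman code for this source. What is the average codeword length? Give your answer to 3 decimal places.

Probabilities are the counts divided by 114.
Repeatedly combine the two least-probable nodes; the expected code length is the sum of the merged weights.
merge 11/114 + 14/57 → 13/38
merge 17/57 + 13/38 → 73/114
merge 41/114 + 73/114 → 1
L = 13/38 + 73/114 + 1 = 113/57 ≈ 1.982 bits/symbol.

1.982 bits/symbol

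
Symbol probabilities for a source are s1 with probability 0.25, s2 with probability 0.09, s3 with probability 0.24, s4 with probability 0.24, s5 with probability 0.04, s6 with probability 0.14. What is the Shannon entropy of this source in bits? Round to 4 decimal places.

2.3838 bits

H = −Σ pᵢ log₂ pᵢ.
−0.25·log₂(0.25) = 0.5000
−0.09·log₂(0.09) = 0.3127
−0.24·log₂(0.24) = 0.4941
−0.24·log₂(0.24) = 0.4941
−0.04·log₂(0.04) = 0.1858
−0.14·log₂(0.14) = 0.3971
Sum ≈ 2.3838 → 2.3838 bits.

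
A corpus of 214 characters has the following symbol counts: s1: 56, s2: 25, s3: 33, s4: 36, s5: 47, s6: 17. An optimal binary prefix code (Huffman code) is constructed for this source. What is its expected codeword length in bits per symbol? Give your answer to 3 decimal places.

Probabilities are the counts divided by 214.
Repeatedly combine the two least-probable nodes; the expected code length is the sum of the merged weights.
merge 17/214 + 25/214 → 21/107
merge 33/214 + 18/107 → 69/214
merge 21/107 + 47/214 → 89/214
merge 28/107 + 69/214 → 125/214
merge 89/214 + 125/214 → 1
L = 21/107 + 69/214 + 89/214 + 125/214 + 1 = 539/214 ≈ 2.519 bits/symbol.

2.519 bits/symbol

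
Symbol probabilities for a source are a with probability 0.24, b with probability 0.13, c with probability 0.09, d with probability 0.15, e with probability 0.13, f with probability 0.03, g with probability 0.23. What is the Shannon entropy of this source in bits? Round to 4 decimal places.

2.6221 bits

H = −Σ pᵢ log₂ pᵢ.
−0.24·log₂(0.24) = 0.4941
−0.13·log₂(0.13) = 0.3826
−0.09·log₂(0.09) = 0.3127
−0.15·log₂(0.15) = 0.4105
−0.13·log₂(0.13) = 0.3826
−0.03·log₂(0.03) = 0.1518
−0.23·log₂(0.23) = 0.4877
Sum ≈ 2.6221 → 2.6221 bits.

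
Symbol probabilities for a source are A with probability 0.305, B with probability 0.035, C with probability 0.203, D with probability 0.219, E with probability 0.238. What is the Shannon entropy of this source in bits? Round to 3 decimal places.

2.131 bits

H = −Σ pᵢ log₂ pᵢ.
−0.305·log₂(0.305) = 0.5225
−0.035·log₂(0.035) = 0.1693
−0.203·log₂(0.203) = 0.4670
−0.219·log₂(0.219) = 0.4798
−0.238·log₂(0.238) = 0.4929
Sum ≈ 2.1315 → 2.131 bits.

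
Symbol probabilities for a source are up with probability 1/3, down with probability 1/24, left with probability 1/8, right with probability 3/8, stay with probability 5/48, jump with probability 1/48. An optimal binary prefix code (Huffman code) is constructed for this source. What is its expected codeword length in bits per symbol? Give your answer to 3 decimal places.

2.146 bits/symbol

Repeatedly combine the two least-probable nodes; the expected code length is the sum of the merged weights.
merge 1/48 + 1/24 → 1/16
merge 1/16 + 5/48 → 1/6
merge 1/8 + 1/6 → 7/24
merge 7/24 + 1/3 → 5/8
merge 3/8 + 5/8 → 1
L = 1/16 + 1/6 + 7/24 + 5/8 + 1 = 103/48 ≈ 2.146 bits/symbol.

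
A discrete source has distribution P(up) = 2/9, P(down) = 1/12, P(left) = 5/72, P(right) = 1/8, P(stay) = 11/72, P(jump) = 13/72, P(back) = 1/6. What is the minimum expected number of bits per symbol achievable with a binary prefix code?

Repeatedly combine the two least-probable nodes; the expected code length is the sum of the merged weights.
merge 5/72 + 1/12 → 11/72
merge 1/8 + 11/72 → 5/18
merge 11/72 + 1/6 → 23/72
merge 13/72 + 2/9 → 29/72
merge 5/18 + 23/72 → 43/72
merge 29/72 + 43/72 → 1
L = 11/72 + 5/18 + 23/72 + 29/72 + 43/72 + 1 = 11/4 = 2.75 bits/symbol.

2.75 bits/symbol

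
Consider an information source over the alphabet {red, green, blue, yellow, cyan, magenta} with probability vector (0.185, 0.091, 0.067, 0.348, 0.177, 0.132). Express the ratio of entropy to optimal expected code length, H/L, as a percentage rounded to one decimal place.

Entropy H = −Σ p log₂ p ≈ 2.3841 bits.
Huffman merges: 67/1000+91/1000→79/500; 33/250+79/500→29/100; 177/1000+37/200→181/500; 29/100+87/250→319/500; 181/500+319/500→1. L = 306/125 ≈ 2.4480.
Efficiency = H/L = 2.3841/2.4480 = 97.4%.

97.4%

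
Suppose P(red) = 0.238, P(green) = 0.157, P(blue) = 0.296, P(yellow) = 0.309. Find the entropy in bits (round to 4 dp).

H = −Σ pᵢ log₂ pᵢ.
−0.238·log₂(0.238) = 0.4929
−0.157·log₂(0.157) = 0.4194
−0.296·log₂(0.296) = 0.5199
−0.309·log₂(0.309) = 0.5235
Sum ≈ 1.9557 → 1.9557 bits.

1.9557 bits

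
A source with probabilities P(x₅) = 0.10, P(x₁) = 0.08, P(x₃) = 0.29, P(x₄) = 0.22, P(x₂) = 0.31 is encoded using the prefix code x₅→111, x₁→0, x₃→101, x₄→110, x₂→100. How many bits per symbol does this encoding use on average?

L̄ = Σ pᵢ·ℓᵢ = 0.10·3 + 0.08·1 + 0.29·3 + 0.22·3 + 0.31·3 = 2.84 bits/symbol.

2.84 bits/symbol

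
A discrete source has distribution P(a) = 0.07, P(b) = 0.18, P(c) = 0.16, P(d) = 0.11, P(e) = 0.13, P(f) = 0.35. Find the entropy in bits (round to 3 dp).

2.400 bits

H = −Σ pᵢ log₂ pᵢ.
−0.07·log₂(0.07) = 0.2686
−0.18·log₂(0.18) = 0.4453
−0.16·log₂(0.16) = 0.4230
−0.11·log₂(0.11) = 0.3503
−0.13·log₂(0.13) = 0.3826
−0.35·log₂(0.35) = 0.5301
Sum ≈ 2.3999 → 2.400 bits.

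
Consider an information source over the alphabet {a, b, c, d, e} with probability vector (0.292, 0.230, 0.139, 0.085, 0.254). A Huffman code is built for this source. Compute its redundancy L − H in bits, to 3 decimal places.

0.018 bits

Entropy H = −Σ p log₂ p ≈ 2.2064 bits.
Huffman merges: 17/200+139/1000→28/125; 28/125+23/100→227/500; 127/500+73/250→273/500; 227/500+273/500→1. L = 278/125 ≈ 2.2240.
L − H = 2.2240 − 2.2064 = 0.018 bits.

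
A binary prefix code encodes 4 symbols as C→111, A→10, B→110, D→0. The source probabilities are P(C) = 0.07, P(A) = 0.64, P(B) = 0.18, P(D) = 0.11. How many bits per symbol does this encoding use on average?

2.14 bits/symbol

L̄ = Σ pᵢ·ℓᵢ = 0.07·3 + 0.64·2 + 0.18·3 + 0.11·1 = 2.14 bits/symbol.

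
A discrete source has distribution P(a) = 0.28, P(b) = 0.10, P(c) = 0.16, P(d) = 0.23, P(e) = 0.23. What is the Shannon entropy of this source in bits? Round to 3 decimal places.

2.245 bits

H = −Σ pᵢ log₂ pᵢ.
−0.28·log₂(0.28) = 0.5142
−0.10·log₂(0.10) = 0.3322
−0.16·log₂(0.16) = 0.4230
−0.23·log₂(0.23) = 0.4877
−0.23·log₂(0.23) = 0.4877
Sum ≈ 2.2448 → 2.245 bits.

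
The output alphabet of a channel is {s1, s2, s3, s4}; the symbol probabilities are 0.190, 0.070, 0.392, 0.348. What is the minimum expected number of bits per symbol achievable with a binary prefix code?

Repeatedly combine the two least-probable nodes; the expected code length is the sum of the merged weights.
merge 7/100 + 19/100 → 13/50
merge 13/50 + 87/250 → 76/125
merge 49/125 + 76/125 → 1
L = 13/50 + 76/125 + 1 = 467/250 = 1.868 bits/symbol.

1.868 bits/symbol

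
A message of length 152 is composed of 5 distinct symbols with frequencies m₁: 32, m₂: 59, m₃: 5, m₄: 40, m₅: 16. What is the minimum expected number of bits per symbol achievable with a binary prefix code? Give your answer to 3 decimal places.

Probabilities are the counts divided by 152.
Repeatedly combine the two least-probable nodes; the expected code length is the sum of the merged weights.
merge 5/152 + 2/19 → 21/152
merge 21/152 + 4/19 → 53/152
merge 5/19 + 53/152 → 93/152
merge 59/152 + 93/152 → 1
L = 21/152 + 53/152 + 93/152 + 1 = 319/152 ≈ 2.099 bits/symbol.

2.099 bits/symbol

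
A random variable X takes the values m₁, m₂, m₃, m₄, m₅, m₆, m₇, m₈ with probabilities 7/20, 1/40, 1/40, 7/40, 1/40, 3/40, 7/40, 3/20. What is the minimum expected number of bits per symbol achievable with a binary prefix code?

2.575 bits/symbol

Repeatedly combine the two least-probable nodes; the expected code length is the sum of the merged weights.
merge 1/40 + 1/40 → 1/20
merge 1/40 + 1/20 → 3/40
merge 3/40 + 3/40 → 3/20
merge 3/20 + 3/20 → 3/10
merge 7/40 + 7/40 → 7/20
merge 3/10 + 7/20 → 13/20
merge 7/20 + 13/20 → 1
L = 1/20 + 3/40 + 3/20 + 3/10 + 7/20 + 13/20 + 1 = 103/40 = 2.575 bits/symbol.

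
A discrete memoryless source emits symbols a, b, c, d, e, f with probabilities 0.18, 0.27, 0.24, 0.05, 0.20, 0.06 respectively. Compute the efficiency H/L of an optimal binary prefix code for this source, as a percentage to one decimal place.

98.9%

Entropy H = −Σ p log₂ p ≈ 2.3735 bits.
Huffman merges: 1/20+3/50→11/100; 11/100+9/50→29/100; 1/5+6/25→11/25; 27/100+29/100→14/25; 11/25+14/25→1. L = 12/5 ≈ 2.4000.
Efficiency = H/L = 2.3735/2.4000 = 98.9%.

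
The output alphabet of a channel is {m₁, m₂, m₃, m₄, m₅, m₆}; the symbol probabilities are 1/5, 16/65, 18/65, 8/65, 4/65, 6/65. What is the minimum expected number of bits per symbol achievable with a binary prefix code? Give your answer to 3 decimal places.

2.431 bits/symbol

Repeatedly combine the two least-probable nodes; the expected code length is the sum of the merged weights.
merge 4/65 + 6/65 → 2/13
merge 8/65 + 2/13 → 18/65
merge 1/5 + 16/65 → 29/65
merge 18/65 + 18/65 → 36/65
merge 29/65 + 36/65 → 1
L = 2/13 + 18/65 + 29/65 + 36/65 + 1 = 158/65 ≈ 2.431 bits/symbol.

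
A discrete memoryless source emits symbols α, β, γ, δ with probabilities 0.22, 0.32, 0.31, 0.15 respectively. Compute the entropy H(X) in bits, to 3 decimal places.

1.941 bits

H = −Σ pᵢ log₂ pᵢ.
−0.22·log₂(0.22) = 0.4806
−0.32·log₂(0.32) = 0.5260
−0.31·log₂(0.31) = 0.5238
−0.15·log₂(0.15) = 0.4105
Sum ≈ 1.9409 → 1.941 bits.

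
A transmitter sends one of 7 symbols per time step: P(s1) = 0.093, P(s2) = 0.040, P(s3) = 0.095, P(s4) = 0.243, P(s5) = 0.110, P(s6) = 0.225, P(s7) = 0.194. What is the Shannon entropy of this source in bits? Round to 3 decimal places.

H = −Σ pᵢ log₂ pᵢ.
−0.093·log₂(0.093) = 0.3187
−0.040·log₂(0.040) = 0.1858
−0.095·log₂(0.095) = 0.3226
−0.243·log₂(0.243) = 0.4960
−0.110·log₂(0.110) = 0.3503
−0.225·log₂(0.225) = 0.4842
−0.194·log₂(0.194) = 0.4590
Sum ≈ 2.6165 → 2.616 bits.

2.616 bits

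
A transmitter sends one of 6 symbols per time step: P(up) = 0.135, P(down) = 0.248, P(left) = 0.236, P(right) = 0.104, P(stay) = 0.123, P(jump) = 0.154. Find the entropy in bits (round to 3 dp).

H = −Σ pᵢ log₂ pᵢ.
−0.135·log₂(0.135) = 0.3900
−0.248·log₂(0.248) = 0.4989
−0.236·log₂(0.236) = 0.4916
−0.104·log₂(0.104) = 0.3396
−0.123·log₂(0.123) = 0.3719
−0.154·log₂(0.154) = 0.4156
Sum ≈ 2.5076 → 2.508 bits.

2.508 bits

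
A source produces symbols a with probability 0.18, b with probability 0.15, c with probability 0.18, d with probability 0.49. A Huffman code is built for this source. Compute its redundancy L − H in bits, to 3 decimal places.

Entropy H = −Σ p log₂ p ≈ 1.8054 bits.
Huffman merges: 3/20+9/50→33/100; 9/50+33/100→51/100; 49/100+51/100→1. L = 46/25 ≈ 1.8400.
L − H = 1.8400 − 1.8054 = 0.035 bits.

0.035 bits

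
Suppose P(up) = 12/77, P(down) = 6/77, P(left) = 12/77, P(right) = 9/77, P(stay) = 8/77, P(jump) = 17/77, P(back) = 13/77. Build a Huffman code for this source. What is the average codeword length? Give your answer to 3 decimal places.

Repeatedly combine the two least-probable nodes; the expected code length is the sum of the merged weights.
merge 6/77 + 8/77 → 2/11
merge 9/77 + 12/77 → 3/11
merge 12/77 + 13/77 → 25/77
merge 2/11 + 17/77 → 31/77
merge 3/11 + 25/77 → 46/77
merge 31/77 + 46/77 → 1
L = 2/11 + 3/11 + 25/77 + 31/77 + 46/77 + 1 = 214/77 ≈ 2.779 bits/symbol.

2.779 bits/symbol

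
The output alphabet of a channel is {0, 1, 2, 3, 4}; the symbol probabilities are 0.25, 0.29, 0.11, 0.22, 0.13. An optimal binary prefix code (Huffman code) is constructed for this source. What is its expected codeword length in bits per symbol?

2.24 bits/symbol

Repeatedly combine the two least-probable nodes; the expected code length is the sum of the merged weights.
merge 11/100 + 13/100 → 6/25
merge 11/50 + 6/25 → 23/50
merge 1/4 + 29/100 → 27/50
merge 23/50 + 27/50 → 1
L = 6/25 + 23/50 + 27/50 + 1 = 56/25 = 2.24 bits/symbol.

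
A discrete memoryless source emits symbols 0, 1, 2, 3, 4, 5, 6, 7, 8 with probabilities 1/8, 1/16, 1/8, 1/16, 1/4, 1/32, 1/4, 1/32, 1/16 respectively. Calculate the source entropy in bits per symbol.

2.8125 bits

Each probability is a power of 1/2, so log₂(1/p) is an integer.
H = Σ p·log₂(1/p) = 1/8·3 + 1/16·4 + 1/8·3 + 1/16·4 + 1/4·2 + 1/32·5 + 1/4·2 + 1/32·5 + 1/16·4 = 2.8125 bits.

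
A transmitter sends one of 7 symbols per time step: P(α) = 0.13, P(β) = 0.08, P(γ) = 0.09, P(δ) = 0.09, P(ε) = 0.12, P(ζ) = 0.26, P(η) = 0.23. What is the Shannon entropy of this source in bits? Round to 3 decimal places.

2.659 bits

H = −Σ pᵢ log₂ pᵢ.
−0.13·log₂(0.13) = 0.3826
−0.08·log₂(0.08) = 0.2915
−0.09·log₂(0.09) = 0.3127
−0.09·log₂(0.09) = 0.3127
−0.12·log₂(0.12) = 0.3671
−0.26·log₂(0.26) = 0.5053
−0.23·log₂(0.23) = 0.4877
Sum ≈ 2.6595 → 2.659 bits.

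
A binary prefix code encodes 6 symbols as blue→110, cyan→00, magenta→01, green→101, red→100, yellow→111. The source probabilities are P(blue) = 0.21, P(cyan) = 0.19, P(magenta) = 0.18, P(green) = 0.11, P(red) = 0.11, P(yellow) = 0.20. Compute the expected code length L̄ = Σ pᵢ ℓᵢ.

L̄ = Σ pᵢ·ℓᵢ = 0.21·3 + 0.19·2 + 0.18·2 + 0.11·3 + 0.11·3 + 0.20·3 = 2.63 bits/symbol.

2.63 bits/symbol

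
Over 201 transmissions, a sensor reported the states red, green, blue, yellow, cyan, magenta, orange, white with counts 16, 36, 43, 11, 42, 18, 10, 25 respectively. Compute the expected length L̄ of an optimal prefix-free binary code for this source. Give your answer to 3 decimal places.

2.851 bits/symbol

Probabilities are the counts divided by 201.
Repeatedly combine the two least-probable nodes; the expected code length is the sum of the merged weights.
merge 10/201 + 11/201 → 7/67
merge 16/201 + 6/67 → 34/201
merge 7/67 + 25/201 → 46/201
merge 34/201 + 12/67 → 70/201
merge 14/67 + 43/201 → 85/201
merge 46/201 + 70/201 → 116/201
merge 85/201 + 116/201 → 1
L = 7/67 + 34/201 + 46/201 + 70/201 + 85/201 + 116/201 + 1 = 191/67 ≈ 2.851 bits/symbol.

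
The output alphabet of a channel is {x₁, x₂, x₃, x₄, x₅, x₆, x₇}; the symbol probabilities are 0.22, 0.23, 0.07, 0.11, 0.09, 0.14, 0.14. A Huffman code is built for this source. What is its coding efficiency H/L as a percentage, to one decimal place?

Entropy H = −Σ p log₂ p ≈ 2.6940 bits.
Huffman merges: 7/100+9/100→4/25; 11/100+7/50→1/4; 7/50+4/25→3/10; 11/50+23/100→9/20; 1/4+3/10→11/20; 9/20+11/20→1. L = 271/100 ≈ 2.7100.
Efficiency = H/L = 2.6940/2.7100 = 99.4%.

99.4%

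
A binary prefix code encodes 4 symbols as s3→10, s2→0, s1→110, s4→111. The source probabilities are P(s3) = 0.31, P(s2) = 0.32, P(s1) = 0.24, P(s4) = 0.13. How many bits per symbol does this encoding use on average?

2.05 bits/symbol

L̄ = Σ pᵢ·ℓᵢ = 0.31·2 + 0.32·1 + 0.24·3 + 0.13·3 = 2.05 bits/symbol.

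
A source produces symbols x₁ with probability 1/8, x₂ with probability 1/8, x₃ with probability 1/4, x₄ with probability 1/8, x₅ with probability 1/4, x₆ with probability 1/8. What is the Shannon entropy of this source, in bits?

2.5 bits

Each probability is a power of 1/2, so log₂(1/p) is an integer.
H = Σ p·log₂(1/p) = 1/8·3 + 1/8·3 + 1/4·2 + 1/8·3 + 1/4·2 + 1/8·3 = 2.5 bits.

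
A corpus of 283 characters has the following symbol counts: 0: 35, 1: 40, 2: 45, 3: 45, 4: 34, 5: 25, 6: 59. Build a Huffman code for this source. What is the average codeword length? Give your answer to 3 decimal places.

Probabilities are the counts divided by 283.
Repeatedly combine the two least-probable nodes; the expected code length is the sum of the merged weights.
merge 25/283 + 34/283 → 59/283
merge 35/283 + 40/283 → 75/283
merge 45/283 + 45/283 → 90/283
merge 59/283 + 59/283 → 118/283
merge 75/283 + 90/283 → 165/283
merge 118/283 + 165/283 → 1
L = 59/283 + 75/283 + 90/283 + 118/283 + 165/283 + 1 = 790/283 ≈ 2.792 bits/symbol.

2.792 bits/symbol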